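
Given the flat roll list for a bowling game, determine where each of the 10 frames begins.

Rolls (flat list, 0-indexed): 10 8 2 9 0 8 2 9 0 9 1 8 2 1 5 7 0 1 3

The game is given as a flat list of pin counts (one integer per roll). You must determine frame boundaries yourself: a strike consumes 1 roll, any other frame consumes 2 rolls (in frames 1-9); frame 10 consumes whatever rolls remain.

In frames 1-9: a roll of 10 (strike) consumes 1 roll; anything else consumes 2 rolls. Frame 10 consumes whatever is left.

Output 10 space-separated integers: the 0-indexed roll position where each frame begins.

Frame 1 starts at roll index 0: roll=10 (strike), consumes 1 roll
Frame 2 starts at roll index 1: rolls=8,2 (sum=10), consumes 2 rolls
Frame 3 starts at roll index 3: rolls=9,0 (sum=9), consumes 2 rolls
Frame 4 starts at roll index 5: rolls=8,2 (sum=10), consumes 2 rolls
Frame 5 starts at roll index 7: rolls=9,0 (sum=9), consumes 2 rolls
Frame 6 starts at roll index 9: rolls=9,1 (sum=10), consumes 2 rolls
Frame 7 starts at roll index 11: rolls=8,2 (sum=10), consumes 2 rolls
Frame 8 starts at roll index 13: rolls=1,5 (sum=6), consumes 2 rolls
Frame 9 starts at roll index 15: rolls=7,0 (sum=7), consumes 2 rolls
Frame 10 starts at roll index 17: 2 remaining rolls

Answer: 0 1 3 5 7 9 11 13 15 17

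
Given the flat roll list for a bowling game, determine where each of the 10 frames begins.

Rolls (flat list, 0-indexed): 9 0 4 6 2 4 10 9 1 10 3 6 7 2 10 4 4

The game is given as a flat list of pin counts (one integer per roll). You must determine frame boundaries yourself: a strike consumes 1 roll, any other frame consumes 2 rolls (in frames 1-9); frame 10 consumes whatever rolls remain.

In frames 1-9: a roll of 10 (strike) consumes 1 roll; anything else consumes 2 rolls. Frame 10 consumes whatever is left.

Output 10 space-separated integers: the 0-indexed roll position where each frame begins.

Answer: 0 2 4 6 7 9 10 12 14 15

Derivation:
Frame 1 starts at roll index 0: rolls=9,0 (sum=9), consumes 2 rolls
Frame 2 starts at roll index 2: rolls=4,6 (sum=10), consumes 2 rolls
Frame 3 starts at roll index 4: rolls=2,4 (sum=6), consumes 2 rolls
Frame 4 starts at roll index 6: roll=10 (strike), consumes 1 roll
Frame 5 starts at roll index 7: rolls=9,1 (sum=10), consumes 2 rolls
Frame 6 starts at roll index 9: roll=10 (strike), consumes 1 roll
Frame 7 starts at roll index 10: rolls=3,6 (sum=9), consumes 2 rolls
Frame 8 starts at roll index 12: rolls=7,2 (sum=9), consumes 2 rolls
Frame 9 starts at roll index 14: roll=10 (strike), consumes 1 roll
Frame 10 starts at roll index 15: 2 remaining rolls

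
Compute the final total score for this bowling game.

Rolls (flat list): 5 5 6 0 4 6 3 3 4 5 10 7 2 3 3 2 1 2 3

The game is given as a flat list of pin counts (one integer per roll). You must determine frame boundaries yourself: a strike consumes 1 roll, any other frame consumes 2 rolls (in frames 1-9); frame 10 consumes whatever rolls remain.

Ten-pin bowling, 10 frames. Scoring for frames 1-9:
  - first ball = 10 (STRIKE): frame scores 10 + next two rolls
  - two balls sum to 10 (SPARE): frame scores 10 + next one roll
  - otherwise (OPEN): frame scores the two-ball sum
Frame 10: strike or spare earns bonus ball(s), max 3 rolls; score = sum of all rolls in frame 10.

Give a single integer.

Frame 1: SPARE (5+5=10). 10 + next roll (6) = 16. Cumulative: 16
Frame 2: OPEN (6+0=6). Cumulative: 22
Frame 3: SPARE (4+6=10). 10 + next roll (3) = 13. Cumulative: 35
Frame 4: OPEN (3+3=6). Cumulative: 41
Frame 5: OPEN (4+5=9). Cumulative: 50
Frame 6: STRIKE. 10 + next two rolls (7+2) = 19. Cumulative: 69
Frame 7: OPEN (7+2=9). Cumulative: 78
Frame 8: OPEN (3+3=6). Cumulative: 84
Frame 9: OPEN (2+1=3). Cumulative: 87
Frame 10: OPEN. Sum of all frame-10 rolls (2+3) = 5. Cumulative: 92

Answer: 92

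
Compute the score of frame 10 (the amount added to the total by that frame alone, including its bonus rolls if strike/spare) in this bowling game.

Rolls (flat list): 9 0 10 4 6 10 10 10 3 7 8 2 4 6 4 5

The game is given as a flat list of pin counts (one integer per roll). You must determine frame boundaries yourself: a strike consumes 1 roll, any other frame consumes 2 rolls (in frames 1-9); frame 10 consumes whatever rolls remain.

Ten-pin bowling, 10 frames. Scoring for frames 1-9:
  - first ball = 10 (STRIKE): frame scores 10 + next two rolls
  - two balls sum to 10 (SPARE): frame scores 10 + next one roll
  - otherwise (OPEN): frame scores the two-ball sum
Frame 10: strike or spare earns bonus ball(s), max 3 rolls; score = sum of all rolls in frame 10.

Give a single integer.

Answer: 9

Derivation:
Frame 1: OPEN (9+0=9). Cumulative: 9
Frame 2: STRIKE. 10 + next two rolls (4+6) = 20. Cumulative: 29
Frame 3: SPARE (4+6=10). 10 + next roll (10) = 20. Cumulative: 49
Frame 4: STRIKE. 10 + next two rolls (10+10) = 30. Cumulative: 79
Frame 5: STRIKE. 10 + next two rolls (10+3) = 23. Cumulative: 102
Frame 6: STRIKE. 10 + next two rolls (3+7) = 20. Cumulative: 122
Frame 7: SPARE (3+7=10). 10 + next roll (8) = 18. Cumulative: 140
Frame 8: SPARE (8+2=10). 10 + next roll (4) = 14. Cumulative: 154
Frame 9: SPARE (4+6=10). 10 + next roll (4) = 14. Cumulative: 168
Frame 10: OPEN. Sum of all frame-10 rolls (4+5) = 9. Cumulative: 177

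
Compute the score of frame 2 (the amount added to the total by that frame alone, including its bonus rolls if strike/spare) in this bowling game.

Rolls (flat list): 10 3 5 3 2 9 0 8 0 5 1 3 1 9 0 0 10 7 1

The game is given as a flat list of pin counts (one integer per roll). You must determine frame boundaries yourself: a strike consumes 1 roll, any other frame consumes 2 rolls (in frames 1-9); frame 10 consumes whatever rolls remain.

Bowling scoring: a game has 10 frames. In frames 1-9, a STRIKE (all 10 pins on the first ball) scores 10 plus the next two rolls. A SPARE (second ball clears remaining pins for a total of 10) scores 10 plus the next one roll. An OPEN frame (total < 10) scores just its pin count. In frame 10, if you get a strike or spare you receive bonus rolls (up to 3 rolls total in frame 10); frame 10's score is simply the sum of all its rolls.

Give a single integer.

Answer: 8

Derivation:
Frame 1: STRIKE. 10 + next two rolls (3+5) = 18. Cumulative: 18
Frame 2: OPEN (3+5=8). Cumulative: 26
Frame 3: OPEN (3+2=5). Cumulative: 31
Frame 4: OPEN (9+0=9). Cumulative: 40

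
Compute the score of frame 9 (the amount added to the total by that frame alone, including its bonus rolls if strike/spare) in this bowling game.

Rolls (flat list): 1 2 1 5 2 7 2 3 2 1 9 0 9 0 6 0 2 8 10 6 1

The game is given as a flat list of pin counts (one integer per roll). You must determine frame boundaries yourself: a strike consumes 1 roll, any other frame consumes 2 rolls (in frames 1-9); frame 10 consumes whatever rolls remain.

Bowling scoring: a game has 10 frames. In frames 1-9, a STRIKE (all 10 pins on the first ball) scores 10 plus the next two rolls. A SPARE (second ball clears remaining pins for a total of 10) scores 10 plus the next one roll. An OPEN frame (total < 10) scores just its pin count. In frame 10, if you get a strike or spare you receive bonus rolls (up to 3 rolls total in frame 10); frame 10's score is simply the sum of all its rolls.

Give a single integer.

Answer: 20

Derivation:
Frame 1: OPEN (1+2=3). Cumulative: 3
Frame 2: OPEN (1+5=6). Cumulative: 9
Frame 3: OPEN (2+7=9). Cumulative: 18
Frame 4: OPEN (2+3=5). Cumulative: 23
Frame 5: OPEN (2+1=3). Cumulative: 26
Frame 6: OPEN (9+0=9). Cumulative: 35
Frame 7: OPEN (9+0=9). Cumulative: 44
Frame 8: OPEN (6+0=6). Cumulative: 50
Frame 9: SPARE (2+8=10). 10 + next roll (10) = 20. Cumulative: 70
Frame 10: STRIKE. Sum of all frame-10 rolls (10+6+1) = 17. Cumulative: 87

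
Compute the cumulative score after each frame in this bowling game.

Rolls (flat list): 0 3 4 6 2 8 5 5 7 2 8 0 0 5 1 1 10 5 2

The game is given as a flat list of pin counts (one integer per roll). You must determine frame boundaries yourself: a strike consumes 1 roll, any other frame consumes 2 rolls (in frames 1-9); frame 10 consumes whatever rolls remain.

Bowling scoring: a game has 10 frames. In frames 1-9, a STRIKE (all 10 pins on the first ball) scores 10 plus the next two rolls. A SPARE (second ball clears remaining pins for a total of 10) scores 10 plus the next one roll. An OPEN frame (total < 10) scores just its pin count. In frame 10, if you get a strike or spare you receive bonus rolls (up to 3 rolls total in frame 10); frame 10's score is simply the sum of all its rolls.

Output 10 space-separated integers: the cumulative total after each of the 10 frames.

Answer: 3 15 30 47 56 64 69 71 88 95

Derivation:
Frame 1: OPEN (0+3=3). Cumulative: 3
Frame 2: SPARE (4+6=10). 10 + next roll (2) = 12. Cumulative: 15
Frame 3: SPARE (2+8=10). 10 + next roll (5) = 15. Cumulative: 30
Frame 4: SPARE (5+5=10). 10 + next roll (7) = 17. Cumulative: 47
Frame 5: OPEN (7+2=9). Cumulative: 56
Frame 6: OPEN (8+0=8). Cumulative: 64
Frame 7: OPEN (0+5=5). Cumulative: 69
Frame 8: OPEN (1+1=2). Cumulative: 71
Frame 9: STRIKE. 10 + next two rolls (5+2) = 17. Cumulative: 88
Frame 10: OPEN. Sum of all frame-10 rolls (5+2) = 7. Cumulative: 95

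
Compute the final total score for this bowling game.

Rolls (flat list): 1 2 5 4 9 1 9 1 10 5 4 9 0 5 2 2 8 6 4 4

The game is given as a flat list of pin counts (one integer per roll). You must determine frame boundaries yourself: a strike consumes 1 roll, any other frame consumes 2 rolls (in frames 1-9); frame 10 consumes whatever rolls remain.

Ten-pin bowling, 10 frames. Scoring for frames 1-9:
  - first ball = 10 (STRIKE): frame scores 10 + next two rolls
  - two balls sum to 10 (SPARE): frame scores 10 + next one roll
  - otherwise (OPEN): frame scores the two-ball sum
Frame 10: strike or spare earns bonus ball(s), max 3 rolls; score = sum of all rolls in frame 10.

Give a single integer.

Frame 1: OPEN (1+2=3). Cumulative: 3
Frame 2: OPEN (5+4=9). Cumulative: 12
Frame 3: SPARE (9+1=10). 10 + next roll (9) = 19. Cumulative: 31
Frame 4: SPARE (9+1=10). 10 + next roll (10) = 20. Cumulative: 51
Frame 5: STRIKE. 10 + next two rolls (5+4) = 19. Cumulative: 70
Frame 6: OPEN (5+4=9). Cumulative: 79
Frame 7: OPEN (9+0=9). Cumulative: 88
Frame 8: OPEN (5+2=7). Cumulative: 95
Frame 9: SPARE (2+8=10). 10 + next roll (6) = 16. Cumulative: 111
Frame 10: SPARE. Sum of all frame-10 rolls (6+4+4) = 14. Cumulative: 125

Answer: 125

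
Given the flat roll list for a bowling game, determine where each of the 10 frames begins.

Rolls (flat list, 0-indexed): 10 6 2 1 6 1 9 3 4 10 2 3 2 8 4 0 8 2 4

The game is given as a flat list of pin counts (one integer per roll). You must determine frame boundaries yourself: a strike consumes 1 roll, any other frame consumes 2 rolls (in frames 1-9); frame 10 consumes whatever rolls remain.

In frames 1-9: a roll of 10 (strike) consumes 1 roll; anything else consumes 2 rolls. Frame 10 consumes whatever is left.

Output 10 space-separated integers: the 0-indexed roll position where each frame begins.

Frame 1 starts at roll index 0: roll=10 (strike), consumes 1 roll
Frame 2 starts at roll index 1: rolls=6,2 (sum=8), consumes 2 rolls
Frame 3 starts at roll index 3: rolls=1,6 (sum=7), consumes 2 rolls
Frame 4 starts at roll index 5: rolls=1,9 (sum=10), consumes 2 rolls
Frame 5 starts at roll index 7: rolls=3,4 (sum=7), consumes 2 rolls
Frame 6 starts at roll index 9: roll=10 (strike), consumes 1 roll
Frame 7 starts at roll index 10: rolls=2,3 (sum=5), consumes 2 rolls
Frame 8 starts at roll index 12: rolls=2,8 (sum=10), consumes 2 rolls
Frame 9 starts at roll index 14: rolls=4,0 (sum=4), consumes 2 rolls
Frame 10 starts at roll index 16: 3 remaining rolls

Answer: 0 1 3 5 7 9 10 12 14 16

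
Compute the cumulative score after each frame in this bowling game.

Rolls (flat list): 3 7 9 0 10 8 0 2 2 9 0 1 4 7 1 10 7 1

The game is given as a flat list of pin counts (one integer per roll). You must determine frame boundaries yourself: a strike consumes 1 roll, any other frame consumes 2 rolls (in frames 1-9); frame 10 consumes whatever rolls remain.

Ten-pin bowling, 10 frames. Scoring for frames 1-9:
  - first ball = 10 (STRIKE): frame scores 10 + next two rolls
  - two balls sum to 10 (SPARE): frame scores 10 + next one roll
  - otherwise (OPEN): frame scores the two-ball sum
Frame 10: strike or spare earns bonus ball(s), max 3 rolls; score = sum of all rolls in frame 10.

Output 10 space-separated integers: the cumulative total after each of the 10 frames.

Frame 1: SPARE (3+7=10). 10 + next roll (9) = 19. Cumulative: 19
Frame 2: OPEN (9+0=9). Cumulative: 28
Frame 3: STRIKE. 10 + next two rolls (8+0) = 18. Cumulative: 46
Frame 4: OPEN (8+0=8). Cumulative: 54
Frame 5: OPEN (2+2=4). Cumulative: 58
Frame 6: OPEN (9+0=9). Cumulative: 67
Frame 7: OPEN (1+4=5). Cumulative: 72
Frame 8: OPEN (7+1=8). Cumulative: 80
Frame 9: STRIKE. 10 + next two rolls (7+1) = 18. Cumulative: 98
Frame 10: OPEN. Sum of all frame-10 rolls (7+1) = 8. Cumulative: 106

Answer: 19 28 46 54 58 67 72 80 98 106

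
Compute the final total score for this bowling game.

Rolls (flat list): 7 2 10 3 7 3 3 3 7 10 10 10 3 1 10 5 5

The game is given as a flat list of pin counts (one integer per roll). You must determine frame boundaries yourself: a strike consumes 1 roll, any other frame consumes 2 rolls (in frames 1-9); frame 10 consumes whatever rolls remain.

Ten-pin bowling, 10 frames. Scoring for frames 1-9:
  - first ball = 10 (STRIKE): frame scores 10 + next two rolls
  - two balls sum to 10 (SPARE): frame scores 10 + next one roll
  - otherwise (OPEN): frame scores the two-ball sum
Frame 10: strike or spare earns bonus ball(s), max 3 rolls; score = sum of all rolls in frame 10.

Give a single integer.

Answer: 159

Derivation:
Frame 1: OPEN (7+2=9). Cumulative: 9
Frame 2: STRIKE. 10 + next two rolls (3+7) = 20. Cumulative: 29
Frame 3: SPARE (3+7=10). 10 + next roll (3) = 13. Cumulative: 42
Frame 4: OPEN (3+3=6). Cumulative: 48
Frame 5: SPARE (3+7=10). 10 + next roll (10) = 20. Cumulative: 68
Frame 6: STRIKE. 10 + next two rolls (10+10) = 30. Cumulative: 98
Frame 7: STRIKE. 10 + next two rolls (10+3) = 23. Cumulative: 121
Frame 8: STRIKE. 10 + next two rolls (3+1) = 14. Cumulative: 135
Frame 9: OPEN (3+1=4). Cumulative: 139
Frame 10: STRIKE. Sum of all frame-10 rolls (10+5+5) = 20. Cumulative: 159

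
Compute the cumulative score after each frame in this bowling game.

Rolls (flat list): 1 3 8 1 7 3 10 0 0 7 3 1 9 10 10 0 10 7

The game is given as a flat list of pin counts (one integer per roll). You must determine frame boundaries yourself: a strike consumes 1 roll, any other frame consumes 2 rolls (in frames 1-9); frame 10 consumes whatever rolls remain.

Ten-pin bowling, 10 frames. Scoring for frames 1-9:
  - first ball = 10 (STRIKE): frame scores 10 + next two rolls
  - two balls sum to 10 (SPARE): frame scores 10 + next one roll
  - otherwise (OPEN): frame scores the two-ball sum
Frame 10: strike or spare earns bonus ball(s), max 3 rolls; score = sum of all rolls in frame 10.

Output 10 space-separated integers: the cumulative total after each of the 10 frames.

Frame 1: OPEN (1+3=4). Cumulative: 4
Frame 2: OPEN (8+1=9). Cumulative: 13
Frame 3: SPARE (7+3=10). 10 + next roll (10) = 20. Cumulative: 33
Frame 4: STRIKE. 10 + next two rolls (0+0) = 10. Cumulative: 43
Frame 5: OPEN (0+0=0). Cumulative: 43
Frame 6: SPARE (7+3=10). 10 + next roll (1) = 11. Cumulative: 54
Frame 7: SPARE (1+9=10). 10 + next roll (10) = 20. Cumulative: 74
Frame 8: STRIKE. 10 + next two rolls (10+0) = 20. Cumulative: 94
Frame 9: STRIKE. 10 + next two rolls (0+10) = 20. Cumulative: 114
Frame 10: SPARE. Sum of all frame-10 rolls (0+10+7) = 17. Cumulative: 131

Answer: 4 13 33 43 43 54 74 94 114 131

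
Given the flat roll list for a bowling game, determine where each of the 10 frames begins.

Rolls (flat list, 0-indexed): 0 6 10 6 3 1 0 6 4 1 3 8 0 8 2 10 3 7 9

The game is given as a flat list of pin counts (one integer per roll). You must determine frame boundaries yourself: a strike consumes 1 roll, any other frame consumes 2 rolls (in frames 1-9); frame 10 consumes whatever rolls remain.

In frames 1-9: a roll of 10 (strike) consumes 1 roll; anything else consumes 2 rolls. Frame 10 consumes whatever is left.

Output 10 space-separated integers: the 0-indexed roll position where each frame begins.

Answer: 0 2 3 5 7 9 11 13 15 16

Derivation:
Frame 1 starts at roll index 0: rolls=0,6 (sum=6), consumes 2 rolls
Frame 2 starts at roll index 2: roll=10 (strike), consumes 1 roll
Frame 3 starts at roll index 3: rolls=6,3 (sum=9), consumes 2 rolls
Frame 4 starts at roll index 5: rolls=1,0 (sum=1), consumes 2 rolls
Frame 5 starts at roll index 7: rolls=6,4 (sum=10), consumes 2 rolls
Frame 6 starts at roll index 9: rolls=1,3 (sum=4), consumes 2 rolls
Frame 7 starts at roll index 11: rolls=8,0 (sum=8), consumes 2 rolls
Frame 8 starts at roll index 13: rolls=8,2 (sum=10), consumes 2 rolls
Frame 9 starts at roll index 15: roll=10 (strike), consumes 1 roll
Frame 10 starts at roll index 16: 3 remaining rolls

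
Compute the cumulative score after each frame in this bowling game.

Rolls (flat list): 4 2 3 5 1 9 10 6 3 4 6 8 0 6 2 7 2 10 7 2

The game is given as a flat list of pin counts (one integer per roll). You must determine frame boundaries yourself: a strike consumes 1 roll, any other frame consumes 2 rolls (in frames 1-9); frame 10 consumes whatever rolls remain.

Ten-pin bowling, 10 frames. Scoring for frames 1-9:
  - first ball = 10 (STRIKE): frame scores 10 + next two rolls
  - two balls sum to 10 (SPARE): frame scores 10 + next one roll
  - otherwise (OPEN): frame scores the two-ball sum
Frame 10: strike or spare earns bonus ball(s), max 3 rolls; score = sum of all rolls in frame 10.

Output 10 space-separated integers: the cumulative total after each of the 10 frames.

Answer: 6 14 34 53 62 80 88 96 105 124

Derivation:
Frame 1: OPEN (4+2=6). Cumulative: 6
Frame 2: OPEN (3+5=8). Cumulative: 14
Frame 3: SPARE (1+9=10). 10 + next roll (10) = 20. Cumulative: 34
Frame 4: STRIKE. 10 + next two rolls (6+3) = 19. Cumulative: 53
Frame 5: OPEN (6+3=9). Cumulative: 62
Frame 6: SPARE (4+6=10). 10 + next roll (8) = 18. Cumulative: 80
Frame 7: OPEN (8+0=8). Cumulative: 88
Frame 8: OPEN (6+2=8). Cumulative: 96
Frame 9: OPEN (7+2=9). Cumulative: 105
Frame 10: STRIKE. Sum of all frame-10 rolls (10+7+2) = 19. Cumulative: 124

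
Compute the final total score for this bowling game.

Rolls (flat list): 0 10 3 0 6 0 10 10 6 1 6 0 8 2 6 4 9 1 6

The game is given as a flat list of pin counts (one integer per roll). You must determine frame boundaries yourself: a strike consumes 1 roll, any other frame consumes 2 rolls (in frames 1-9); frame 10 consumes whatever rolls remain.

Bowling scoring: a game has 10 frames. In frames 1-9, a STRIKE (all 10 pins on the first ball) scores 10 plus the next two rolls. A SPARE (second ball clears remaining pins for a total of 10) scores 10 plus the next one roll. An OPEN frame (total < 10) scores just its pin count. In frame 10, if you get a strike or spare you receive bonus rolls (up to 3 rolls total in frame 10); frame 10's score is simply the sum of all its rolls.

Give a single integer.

Frame 1: SPARE (0+10=10). 10 + next roll (3) = 13. Cumulative: 13
Frame 2: OPEN (3+0=3). Cumulative: 16
Frame 3: OPEN (6+0=6). Cumulative: 22
Frame 4: STRIKE. 10 + next two rolls (10+6) = 26. Cumulative: 48
Frame 5: STRIKE. 10 + next two rolls (6+1) = 17. Cumulative: 65
Frame 6: OPEN (6+1=7). Cumulative: 72
Frame 7: OPEN (6+0=6). Cumulative: 78
Frame 8: SPARE (8+2=10). 10 + next roll (6) = 16. Cumulative: 94
Frame 9: SPARE (6+4=10). 10 + next roll (9) = 19. Cumulative: 113
Frame 10: SPARE. Sum of all frame-10 rolls (9+1+6) = 16. Cumulative: 129

Answer: 129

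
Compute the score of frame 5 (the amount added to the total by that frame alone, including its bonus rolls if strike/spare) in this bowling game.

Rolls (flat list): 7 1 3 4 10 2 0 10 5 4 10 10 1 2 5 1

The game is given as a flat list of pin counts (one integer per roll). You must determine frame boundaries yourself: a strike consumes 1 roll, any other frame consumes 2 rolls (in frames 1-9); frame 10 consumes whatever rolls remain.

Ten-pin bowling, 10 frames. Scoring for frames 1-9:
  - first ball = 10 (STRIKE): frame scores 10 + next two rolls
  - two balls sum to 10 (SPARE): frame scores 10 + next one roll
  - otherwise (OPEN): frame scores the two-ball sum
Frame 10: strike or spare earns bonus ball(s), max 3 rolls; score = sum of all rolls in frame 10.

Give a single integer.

Frame 1: OPEN (7+1=8). Cumulative: 8
Frame 2: OPEN (3+4=7). Cumulative: 15
Frame 3: STRIKE. 10 + next two rolls (2+0) = 12. Cumulative: 27
Frame 4: OPEN (2+0=2). Cumulative: 29
Frame 5: STRIKE. 10 + next two rolls (5+4) = 19. Cumulative: 48
Frame 6: OPEN (5+4=9). Cumulative: 57
Frame 7: STRIKE. 10 + next two rolls (10+1) = 21. Cumulative: 78

Answer: 19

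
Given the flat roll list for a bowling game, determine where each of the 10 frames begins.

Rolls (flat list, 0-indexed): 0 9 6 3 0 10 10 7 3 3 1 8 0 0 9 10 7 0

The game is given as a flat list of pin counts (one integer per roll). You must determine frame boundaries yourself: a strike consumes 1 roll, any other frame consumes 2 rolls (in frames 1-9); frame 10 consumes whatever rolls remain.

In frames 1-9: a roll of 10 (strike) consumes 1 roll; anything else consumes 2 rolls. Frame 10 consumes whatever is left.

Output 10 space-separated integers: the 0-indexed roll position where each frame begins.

Frame 1 starts at roll index 0: rolls=0,9 (sum=9), consumes 2 rolls
Frame 2 starts at roll index 2: rolls=6,3 (sum=9), consumes 2 rolls
Frame 3 starts at roll index 4: rolls=0,10 (sum=10), consumes 2 rolls
Frame 4 starts at roll index 6: roll=10 (strike), consumes 1 roll
Frame 5 starts at roll index 7: rolls=7,3 (sum=10), consumes 2 rolls
Frame 6 starts at roll index 9: rolls=3,1 (sum=4), consumes 2 rolls
Frame 7 starts at roll index 11: rolls=8,0 (sum=8), consumes 2 rolls
Frame 8 starts at roll index 13: rolls=0,9 (sum=9), consumes 2 rolls
Frame 9 starts at roll index 15: roll=10 (strike), consumes 1 roll
Frame 10 starts at roll index 16: 2 remaining rolls

Answer: 0 2 4 6 7 9 11 13 15 16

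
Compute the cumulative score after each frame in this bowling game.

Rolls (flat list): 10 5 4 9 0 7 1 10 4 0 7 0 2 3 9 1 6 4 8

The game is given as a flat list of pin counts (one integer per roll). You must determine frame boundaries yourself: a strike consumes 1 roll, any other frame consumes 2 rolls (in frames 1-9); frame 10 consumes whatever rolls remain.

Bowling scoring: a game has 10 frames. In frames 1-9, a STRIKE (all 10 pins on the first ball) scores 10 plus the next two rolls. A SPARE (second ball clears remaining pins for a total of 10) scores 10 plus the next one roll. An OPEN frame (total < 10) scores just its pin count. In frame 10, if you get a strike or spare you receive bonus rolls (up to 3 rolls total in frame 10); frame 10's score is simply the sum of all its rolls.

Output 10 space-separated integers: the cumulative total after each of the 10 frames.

Answer: 19 28 37 45 59 63 70 75 91 109

Derivation:
Frame 1: STRIKE. 10 + next two rolls (5+4) = 19. Cumulative: 19
Frame 2: OPEN (5+4=9). Cumulative: 28
Frame 3: OPEN (9+0=9). Cumulative: 37
Frame 4: OPEN (7+1=8). Cumulative: 45
Frame 5: STRIKE. 10 + next two rolls (4+0) = 14. Cumulative: 59
Frame 6: OPEN (4+0=4). Cumulative: 63
Frame 7: OPEN (7+0=7). Cumulative: 70
Frame 8: OPEN (2+3=5). Cumulative: 75
Frame 9: SPARE (9+1=10). 10 + next roll (6) = 16. Cumulative: 91
Frame 10: SPARE. Sum of all frame-10 rolls (6+4+8) = 18. Cumulative: 109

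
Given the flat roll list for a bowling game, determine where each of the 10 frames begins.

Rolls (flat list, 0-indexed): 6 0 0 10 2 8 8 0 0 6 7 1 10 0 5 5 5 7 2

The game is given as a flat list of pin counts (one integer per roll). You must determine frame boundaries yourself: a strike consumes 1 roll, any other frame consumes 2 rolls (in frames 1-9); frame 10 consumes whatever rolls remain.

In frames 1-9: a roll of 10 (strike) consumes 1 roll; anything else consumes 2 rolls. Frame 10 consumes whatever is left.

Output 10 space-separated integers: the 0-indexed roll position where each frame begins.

Answer: 0 2 4 6 8 10 12 13 15 17

Derivation:
Frame 1 starts at roll index 0: rolls=6,0 (sum=6), consumes 2 rolls
Frame 2 starts at roll index 2: rolls=0,10 (sum=10), consumes 2 rolls
Frame 3 starts at roll index 4: rolls=2,8 (sum=10), consumes 2 rolls
Frame 4 starts at roll index 6: rolls=8,0 (sum=8), consumes 2 rolls
Frame 5 starts at roll index 8: rolls=0,6 (sum=6), consumes 2 rolls
Frame 6 starts at roll index 10: rolls=7,1 (sum=8), consumes 2 rolls
Frame 7 starts at roll index 12: roll=10 (strike), consumes 1 roll
Frame 8 starts at roll index 13: rolls=0,5 (sum=5), consumes 2 rolls
Frame 9 starts at roll index 15: rolls=5,5 (sum=10), consumes 2 rolls
Frame 10 starts at roll index 17: 2 remaining rolls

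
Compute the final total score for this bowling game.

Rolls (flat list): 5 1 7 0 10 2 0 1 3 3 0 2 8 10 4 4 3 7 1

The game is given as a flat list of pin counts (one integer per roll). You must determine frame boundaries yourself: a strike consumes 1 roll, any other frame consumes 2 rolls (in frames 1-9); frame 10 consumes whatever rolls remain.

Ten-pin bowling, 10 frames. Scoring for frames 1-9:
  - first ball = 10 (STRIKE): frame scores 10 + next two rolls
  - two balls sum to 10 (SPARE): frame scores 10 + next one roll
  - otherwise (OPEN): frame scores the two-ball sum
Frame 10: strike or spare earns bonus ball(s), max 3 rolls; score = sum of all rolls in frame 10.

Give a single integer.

Frame 1: OPEN (5+1=6). Cumulative: 6
Frame 2: OPEN (7+0=7). Cumulative: 13
Frame 3: STRIKE. 10 + next two rolls (2+0) = 12. Cumulative: 25
Frame 4: OPEN (2+0=2). Cumulative: 27
Frame 5: OPEN (1+3=4). Cumulative: 31
Frame 6: OPEN (3+0=3). Cumulative: 34
Frame 7: SPARE (2+8=10). 10 + next roll (10) = 20. Cumulative: 54
Frame 8: STRIKE. 10 + next two rolls (4+4) = 18. Cumulative: 72
Frame 9: OPEN (4+4=8). Cumulative: 80
Frame 10: SPARE. Sum of all frame-10 rolls (3+7+1) = 11. Cumulative: 91

Answer: 91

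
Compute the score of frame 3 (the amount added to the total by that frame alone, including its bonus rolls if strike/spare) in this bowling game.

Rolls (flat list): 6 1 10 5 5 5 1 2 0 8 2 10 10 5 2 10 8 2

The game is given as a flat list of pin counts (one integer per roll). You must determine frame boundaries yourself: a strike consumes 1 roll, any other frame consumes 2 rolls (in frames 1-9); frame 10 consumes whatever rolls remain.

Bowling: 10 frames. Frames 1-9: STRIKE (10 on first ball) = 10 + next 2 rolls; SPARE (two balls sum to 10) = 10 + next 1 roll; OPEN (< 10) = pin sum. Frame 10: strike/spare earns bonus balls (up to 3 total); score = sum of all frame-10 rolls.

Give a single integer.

Answer: 15

Derivation:
Frame 1: OPEN (6+1=7). Cumulative: 7
Frame 2: STRIKE. 10 + next two rolls (5+5) = 20. Cumulative: 27
Frame 3: SPARE (5+5=10). 10 + next roll (5) = 15. Cumulative: 42
Frame 4: OPEN (5+1=6). Cumulative: 48
Frame 5: OPEN (2+0=2). Cumulative: 50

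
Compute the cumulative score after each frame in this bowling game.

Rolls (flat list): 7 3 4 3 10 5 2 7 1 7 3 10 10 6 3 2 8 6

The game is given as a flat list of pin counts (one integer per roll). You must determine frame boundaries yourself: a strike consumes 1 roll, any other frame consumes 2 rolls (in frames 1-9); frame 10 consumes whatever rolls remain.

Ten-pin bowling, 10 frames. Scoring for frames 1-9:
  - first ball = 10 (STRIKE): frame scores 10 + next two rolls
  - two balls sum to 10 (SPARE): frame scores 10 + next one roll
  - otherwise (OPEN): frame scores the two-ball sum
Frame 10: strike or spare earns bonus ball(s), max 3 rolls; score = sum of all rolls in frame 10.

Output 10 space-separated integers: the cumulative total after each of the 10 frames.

Answer: 14 21 38 45 53 73 99 118 127 143

Derivation:
Frame 1: SPARE (7+3=10). 10 + next roll (4) = 14. Cumulative: 14
Frame 2: OPEN (4+3=7). Cumulative: 21
Frame 3: STRIKE. 10 + next two rolls (5+2) = 17. Cumulative: 38
Frame 4: OPEN (5+2=7). Cumulative: 45
Frame 5: OPEN (7+1=8). Cumulative: 53
Frame 6: SPARE (7+3=10). 10 + next roll (10) = 20. Cumulative: 73
Frame 7: STRIKE. 10 + next two rolls (10+6) = 26. Cumulative: 99
Frame 8: STRIKE. 10 + next two rolls (6+3) = 19. Cumulative: 118
Frame 9: OPEN (6+3=9). Cumulative: 127
Frame 10: SPARE. Sum of all frame-10 rolls (2+8+6) = 16. Cumulative: 143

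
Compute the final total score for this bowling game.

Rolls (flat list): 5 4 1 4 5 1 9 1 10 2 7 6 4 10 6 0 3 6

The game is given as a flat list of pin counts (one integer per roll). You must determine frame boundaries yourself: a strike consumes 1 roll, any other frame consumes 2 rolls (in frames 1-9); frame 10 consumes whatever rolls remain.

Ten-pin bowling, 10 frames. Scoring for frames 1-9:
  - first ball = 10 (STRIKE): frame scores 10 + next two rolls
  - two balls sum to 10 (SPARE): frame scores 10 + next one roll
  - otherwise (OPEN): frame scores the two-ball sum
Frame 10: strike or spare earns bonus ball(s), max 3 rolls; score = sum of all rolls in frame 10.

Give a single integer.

Answer: 119

Derivation:
Frame 1: OPEN (5+4=9). Cumulative: 9
Frame 2: OPEN (1+4=5). Cumulative: 14
Frame 3: OPEN (5+1=6). Cumulative: 20
Frame 4: SPARE (9+1=10). 10 + next roll (10) = 20. Cumulative: 40
Frame 5: STRIKE. 10 + next two rolls (2+7) = 19. Cumulative: 59
Frame 6: OPEN (2+7=9). Cumulative: 68
Frame 7: SPARE (6+4=10). 10 + next roll (10) = 20. Cumulative: 88
Frame 8: STRIKE. 10 + next two rolls (6+0) = 16. Cumulative: 104
Frame 9: OPEN (6+0=6). Cumulative: 110
Frame 10: OPEN. Sum of all frame-10 rolls (3+6) = 9. Cumulative: 119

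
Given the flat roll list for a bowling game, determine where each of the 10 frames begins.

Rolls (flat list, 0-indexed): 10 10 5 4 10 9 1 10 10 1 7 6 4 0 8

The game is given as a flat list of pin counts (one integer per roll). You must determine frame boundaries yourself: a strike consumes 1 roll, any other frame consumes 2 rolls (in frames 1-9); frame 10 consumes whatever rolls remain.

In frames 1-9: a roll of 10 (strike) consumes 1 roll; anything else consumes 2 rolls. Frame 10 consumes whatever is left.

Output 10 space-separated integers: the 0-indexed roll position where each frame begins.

Frame 1 starts at roll index 0: roll=10 (strike), consumes 1 roll
Frame 2 starts at roll index 1: roll=10 (strike), consumes 1 roll
Frame 3 starts at roll index 2: rolls=5,4 (sum=9), consumes 2 rolls
Frame 4 starts at roll index 4: roll=10 (strike), consumes 1 roll
Frame 5 starts at roll index 5: rolls=9,1 (sum=10), consumes 2 rolls
Frame 6 starts at roll index 7: roll=10 (strike), consumes 1 roll
Frame 7 starts at roll index 8: roll=10 (strike), consumes 1 roll
Frame 8 starts at roll index 9: rolls=1,7 (sum=8), consumes 2 rolls
Frame 9 starts at roll index 11: rolls=6,4 (sum=10), consumes 2 rolls
Frame 10 starts at roll index 13: 2 remaining rolls

Answer: 0 1 2 4 5 7 8 9 11 13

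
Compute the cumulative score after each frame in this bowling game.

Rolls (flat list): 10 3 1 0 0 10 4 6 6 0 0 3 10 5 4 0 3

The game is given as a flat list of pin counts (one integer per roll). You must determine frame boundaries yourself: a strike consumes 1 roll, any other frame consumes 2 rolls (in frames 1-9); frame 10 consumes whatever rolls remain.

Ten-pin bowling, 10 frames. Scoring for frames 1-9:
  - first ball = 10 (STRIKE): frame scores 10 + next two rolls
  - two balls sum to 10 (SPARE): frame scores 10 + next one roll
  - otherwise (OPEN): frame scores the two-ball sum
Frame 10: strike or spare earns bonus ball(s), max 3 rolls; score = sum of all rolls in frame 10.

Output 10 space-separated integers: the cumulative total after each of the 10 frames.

Answer: 14 18 18 38 54 60 63 82 91 94

Derivation:
Frame 1: STRIKE. 10 + next two rolls (3+1) = 14. Cumulative: 14
Frame 2: OPEN (3+1=4). Cumulative: 18
Frame 3: OPEN (0+0=0). Cumulative: 18
Frame 4: STRIKE. 10 + next two rolls (4+6) = 20. Cumulative: 38
Frame 5: SPARE (4+6=10). 10 + next roll (6) = 16. Cumulative: 54
Frame 6: OPEN (6+0=6). Cumulative: 60
Frame 7: OPEN (0+3=3). Cumulative: 63
Frame 8: STRIKE. 10 + next two rolls (5+4) = 19. Cumulative: 82
Frame 9: OPEN (5+4=9). Cumulative: 91
Frame 10: OPEN. Sum of all frame-10 rolls (0+3) = 3. Cumulative: 94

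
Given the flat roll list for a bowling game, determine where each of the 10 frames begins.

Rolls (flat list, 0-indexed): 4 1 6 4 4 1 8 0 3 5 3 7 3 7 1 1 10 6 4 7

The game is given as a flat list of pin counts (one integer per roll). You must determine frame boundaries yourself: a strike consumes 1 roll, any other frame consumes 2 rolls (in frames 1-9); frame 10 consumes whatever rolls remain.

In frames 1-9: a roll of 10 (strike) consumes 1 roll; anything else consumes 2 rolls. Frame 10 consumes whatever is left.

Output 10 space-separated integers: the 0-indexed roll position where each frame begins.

Frame 1 starts at roll index 0: rolls=4,1 (sum=5), consumes 2 rolls
Frame 2 starts at roll index 2: rolls=6,4 (sum=10), consumes 2 rolls
Frame 3 starts at roll index 4: rolls=4,1 (sum=5), consumes 2 rolls
Frame 4 starts at roll index 6: rolls=8,0 (sum=8), consumes 2 rolls
Frame 5 starts at roll index 8: rolls=3,5 (sum=8), consumes 2 rolls
Frame 6 starts at roll index 10: rolls=3,7 (sum=10), consumes 2 rolls
Frame 7 starts at roll index 12: rolls=3,7 (sum=10), consumes 2 rolls
Frame 8 starts at roll index 14: rolls=1,1 (sum=2), consumes 2 rolls
Frame 9 starts at roll index 16: roll=10 (strike), consumes 1 roll
Frame 10 starts at roll index 17: 3 remaining rolls

Answer: 0 2 4 6 8 10 12 14 16 17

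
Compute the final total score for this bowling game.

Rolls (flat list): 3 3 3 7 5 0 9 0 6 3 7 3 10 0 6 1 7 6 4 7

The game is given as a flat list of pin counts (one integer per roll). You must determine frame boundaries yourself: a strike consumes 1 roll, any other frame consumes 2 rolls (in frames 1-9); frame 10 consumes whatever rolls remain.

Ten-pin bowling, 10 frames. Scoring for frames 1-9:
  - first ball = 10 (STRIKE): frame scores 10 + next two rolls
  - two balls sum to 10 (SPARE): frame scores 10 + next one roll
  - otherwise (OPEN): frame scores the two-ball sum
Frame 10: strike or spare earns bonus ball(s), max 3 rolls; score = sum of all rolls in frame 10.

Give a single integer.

Frame 1: OPEN (3+3=6). Cumulative: 6
Frame 2: SPARE (3+7=10). 10 + next roll (5) = 15. Cumulative: 21
Frame 3: OPEN (5+0=5). Cumulative: 26
Frame 4: OPEN (9+0=9). Cumulative: 35
Frame 5: OPEN (6+3=9). Cumulative: 44
Frame 6: SPARE (7+3=10). 10 + next roll (10) = 20. Cumulative: 64
Frame 7: STRIKE. 10 + next two rolls (0+6) = 16. Cumulative: 80
Frame 8: OPEN (0+6=6). Cumulative: 86
Frame 9: OPEN (1+7=8). Cumulative: 94
Frame 10: SPARE. Sum of all frame-10 rolls (6+4+7) = 17. Cumulative: 111

Answer: 111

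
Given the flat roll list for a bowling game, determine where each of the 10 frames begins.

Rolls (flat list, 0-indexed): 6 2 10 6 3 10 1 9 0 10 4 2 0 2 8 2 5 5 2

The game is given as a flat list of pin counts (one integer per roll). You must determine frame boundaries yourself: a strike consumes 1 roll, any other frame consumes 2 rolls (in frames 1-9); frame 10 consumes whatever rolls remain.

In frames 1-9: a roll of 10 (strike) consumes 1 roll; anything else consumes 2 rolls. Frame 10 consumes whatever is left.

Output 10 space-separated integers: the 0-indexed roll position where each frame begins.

Frame 1 starts at roll index 0: rolls=6,2 (sum=8), consumes 2 rolls
Frame 2 starts at roll index 2: roll=10 (strike), consumes 1 roll
Frame 3 starts at roll index 3: rolls=6,3 (sum=9), consumes 2 rolls
Frame 4 starts at roll index 5: roll=10 (strike), consumes 1 roll
Frame 5 starts at roll index 6: rolls=1,9 (sum=10), consumes 2 rolls
Frame 6 starts at roll index 8: rolls=0,10 (sum=10), consumes 2 rolls
Frame 7 starts at roll index 10: rolls=4,2 (sum=6), consumes 2 rolls
Frame 8 starts at roll index 12: rolls=0,2 (sum=2), consumes 2 rolls
Frame 9 starts at roll index 14: rolls=8,2 (sum=10), consumes 2 rolls
Frame 10 starts at roll index 16: 3 remaining rolls

Answer: 0 2 3 5 6 8 10 12 14 16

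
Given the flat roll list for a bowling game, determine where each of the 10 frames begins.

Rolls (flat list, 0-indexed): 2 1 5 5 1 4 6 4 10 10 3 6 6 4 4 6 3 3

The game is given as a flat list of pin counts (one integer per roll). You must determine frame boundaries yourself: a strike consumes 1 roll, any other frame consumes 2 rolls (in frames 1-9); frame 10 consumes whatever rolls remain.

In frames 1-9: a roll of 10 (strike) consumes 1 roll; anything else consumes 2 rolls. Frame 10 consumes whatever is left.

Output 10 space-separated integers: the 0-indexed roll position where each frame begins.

Frame 1 starts at roll index 0: rolls=2,1 (sum=3), consumes 2 rolls
Frame 2 starts at roll index 2: rolls=5,5 (sum=10), consumes 2 rolls
Frame 3 starts at roll index 4: rolls=1,4 (sum=5), consumes 2 rolls
Frame 4 starts at roll index 6: rolls=6,4 (sum=10), consumes 2 rolls
Frame 5 starts at roll index 8: roll=10 (strike), consumes 1 roll
Frame 6 starts at roll index 9: roll=10 (strike), consumes 1 roll
Frame 7 starts at roll index 10: rolls=3,6 (sum=9), consumes 2 rolls
Frame 8 starts at roll index 12: rolls=6,4 (sum=10), consumes 2 rolls
Frame 9 starts at roll index 14: rolls=4,6 (sum=10), consumes 2 rolls
Frame 10 starts at roll index 16: 2 remaining rolls

Answer: 0 2 4 6 8 9 10 12 14 16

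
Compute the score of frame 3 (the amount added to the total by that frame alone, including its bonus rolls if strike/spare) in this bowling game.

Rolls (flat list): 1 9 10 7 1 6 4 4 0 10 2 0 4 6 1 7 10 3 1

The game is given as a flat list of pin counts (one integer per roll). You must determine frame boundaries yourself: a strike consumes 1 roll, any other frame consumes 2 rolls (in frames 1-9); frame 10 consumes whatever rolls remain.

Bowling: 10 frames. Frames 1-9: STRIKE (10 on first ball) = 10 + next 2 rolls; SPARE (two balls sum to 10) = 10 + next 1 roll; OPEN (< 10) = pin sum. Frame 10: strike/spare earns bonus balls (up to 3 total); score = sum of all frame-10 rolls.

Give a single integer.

Frame 1: SPARE (1+9=10). 10 + next roll (10) = 20. Cumulative: 20
Frame 2: STRIKE. 10 + next two rolls (7+1) = 18. Cumulative: 38
Frame 3: OPEN (7+1=8). Cumulative: 46
Frame 4: SPARE (6+4=10). 10 + next roll (4) = 14. Cumulative: 60
Frame 5: OPEN (4+0=4). Cumulative: 64

Answer: 8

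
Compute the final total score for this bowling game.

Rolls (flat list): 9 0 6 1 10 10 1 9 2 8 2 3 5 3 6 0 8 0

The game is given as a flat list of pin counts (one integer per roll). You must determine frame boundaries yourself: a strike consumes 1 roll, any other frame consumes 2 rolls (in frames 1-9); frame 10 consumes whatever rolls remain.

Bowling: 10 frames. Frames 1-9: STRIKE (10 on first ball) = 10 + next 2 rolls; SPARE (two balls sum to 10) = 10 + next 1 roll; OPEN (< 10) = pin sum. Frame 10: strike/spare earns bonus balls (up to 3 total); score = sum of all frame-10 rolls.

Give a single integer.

Frame 1: OPEN (9+0=9). Cumulative: 9
Frame 2: OPEN (6+1=7). Cumulative: 16
Frame 3: STRIKE. 10 + next two rolls (10+1) = 21. Cumulative: 37
Frame 4: STRIKE. 10 + next two rolls (1+9) = 20. Cumulative: 57
Frame 5: SPARE (1+9=10). 10 + next roll (2) = 12. Cumulative: 69
Frame 6: SPARE (2+8=10). 10 + next roll (2) = 12. Cumulative: 81
Frame 7: OPEN (2+3=5). Cumulative: 86
Frame 8: OPEN (5+3=8). Cumulative: 94
Frame 9: OPEN (6+0=6). Cumulative: 100
Frame 10: OPEN. Sum of all frame-10 rolls (8+0) = 8. Cumulative: 108

Answer: 108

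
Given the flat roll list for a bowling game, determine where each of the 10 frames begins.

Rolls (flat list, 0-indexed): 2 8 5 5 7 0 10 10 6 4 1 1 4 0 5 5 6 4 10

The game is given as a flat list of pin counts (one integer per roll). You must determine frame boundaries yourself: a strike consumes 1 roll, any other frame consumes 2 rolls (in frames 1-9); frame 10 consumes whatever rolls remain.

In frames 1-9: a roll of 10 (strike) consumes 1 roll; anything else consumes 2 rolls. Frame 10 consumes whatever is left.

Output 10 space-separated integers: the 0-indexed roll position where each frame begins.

Answer: 0 2 4 6 7 8 10 12 14 16

Derivation:
Frame 1 starts at roll index 0: rolls=2,8 (sum=10), consumes 2 rolls
Frame 2 starts at roll index 2: rolls=5,5 (sum=10), consumes 2 rolls
Frame 3 starts at roll index 4: rolls=7,0 (sum=7), consumes 2 rolls
Frame 4 starts at roll index 6: roll=10 (strike), consumes 1 roll
Frame 5 starts at roll index 7: roll=10 (strike), consumes 1 roll
Frame 6 starts at roll index 8: rolls=6,4 (sum=10), consumes 2 rolls
Frame 7 starts at roll index 10: rolls=1,1 (sum=2), consumes 2 rolls
Frame 8 starts at roll index 12: rolls=4,0 (sum=4), consumes 2 rolls
Frame 9 starts at roll index 14: rolls=5,5 (sum=10), consumes 2 rolls
Frame 10 starts at roll index 16: 3 remaining rolls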